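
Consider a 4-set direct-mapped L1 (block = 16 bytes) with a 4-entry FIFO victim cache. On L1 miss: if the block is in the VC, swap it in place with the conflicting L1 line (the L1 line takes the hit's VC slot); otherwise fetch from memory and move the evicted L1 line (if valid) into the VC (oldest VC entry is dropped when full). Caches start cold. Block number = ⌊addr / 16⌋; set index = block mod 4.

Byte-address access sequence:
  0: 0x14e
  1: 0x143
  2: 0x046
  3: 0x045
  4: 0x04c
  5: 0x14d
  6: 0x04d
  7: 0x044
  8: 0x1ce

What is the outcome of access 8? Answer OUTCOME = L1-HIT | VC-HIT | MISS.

#0 0x14e→b20/s0 MISS; vc=[]
#1 0x143→b20/s0 L1-HIT; vc=[]
#2 0x46→b4/s0 MISS; vc=[20]
#3 0x45→b4/s0 L1-HIT; vc=[20]
#4 0x4c→b4/s0 L1-HIT; vc=[20]
#5 0x14d→b20/s0 VC-HIT; vc=[4]
#6 0x4d→b4/s0 VC-HIT; vc=[20]
#7 0x44→b4/s0 L1-HIT; vc=[20]
#8 0x1ce→b28/s0 MISS; vc=[20,4]

OUTCOME = MISS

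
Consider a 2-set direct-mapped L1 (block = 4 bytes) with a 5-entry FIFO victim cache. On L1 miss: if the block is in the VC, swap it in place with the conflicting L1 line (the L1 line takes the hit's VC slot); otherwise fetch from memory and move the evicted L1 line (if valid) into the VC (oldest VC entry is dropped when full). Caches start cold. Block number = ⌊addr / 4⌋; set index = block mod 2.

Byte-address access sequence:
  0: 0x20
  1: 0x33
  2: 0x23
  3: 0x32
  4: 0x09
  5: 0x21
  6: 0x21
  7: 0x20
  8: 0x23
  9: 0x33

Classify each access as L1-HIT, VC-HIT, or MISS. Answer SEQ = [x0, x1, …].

  [0] addr=0x20 blk=8 s=0: MISS | VC []
  [1] addr=0x33 blk=12 s=0: MISS | VC [8]
  [2] addr=0x23 blk=8 s=0: VC-HIT | VC [12]
  [3] addr=0x32 blk=12 s=0: VC-HIT | VC [8]
  [4] addr=0x9 blk=2 s=0: MISS | VC [8, 12]
  [5] addr=0x21 blk=8 s=0: VC-HIT | VC [2, 12]
  [6] addr=0x21 blk=8 s=0: L1-HIT | VC [2, 12]
  [7] addr=0x20 blk=8 s=0: L1-HIT | VC [2, 12]
  [8] addr=0x23 blk=8 s=0: L1-HIT | VC [2, 12]
  [9] addr=0x33 blk=12 s=0: VC-HIT | VC [2, 8]

SEQ = [MISS, MISS, VC-HIT, VC-HIT, MISS, VC-HIT, L1-HIT, L1-HIT, L1-HIT, VC-HIT]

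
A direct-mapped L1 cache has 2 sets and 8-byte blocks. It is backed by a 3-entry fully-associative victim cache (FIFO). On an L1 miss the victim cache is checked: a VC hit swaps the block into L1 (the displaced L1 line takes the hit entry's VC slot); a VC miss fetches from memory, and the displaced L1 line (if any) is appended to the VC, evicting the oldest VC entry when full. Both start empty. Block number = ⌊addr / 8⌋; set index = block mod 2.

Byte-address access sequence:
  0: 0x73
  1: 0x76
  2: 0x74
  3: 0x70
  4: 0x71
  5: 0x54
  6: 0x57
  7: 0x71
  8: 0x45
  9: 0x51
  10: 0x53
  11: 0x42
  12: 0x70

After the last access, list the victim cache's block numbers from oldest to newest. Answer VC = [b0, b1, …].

VC = [10, 8]

0: 0x73 (blk 14, set 0) → MISS  vc=[]
1: 0x76 (blk 14, set 0) → L1-HIT  vc=[]
2: 0x74 (blk 14, set 0) → L1-HIT  vc=[]
3: 0x70 (blk 14, set 0) → L1-HIT  vc=[]
4: 0x71 (blk 14, set 0) → L1-HIT  vc=[]
5: 0x54 (blk 10, set 0) → MISS  vc=[14]
6: 0x57 (blk 10, set 0) → L1-HIT  vc=[14]
7: 0x71 (blk 14, set 0) → VC-HIT  vc=[10]
8: 0x45 (blk 8, set 0) → MISS  vc=[10, 14]
9: 0x51 (blk 10, set 0) → VC-HIT  vc=[8, 14]
10: 0x53 (blk 10, set 0) → L1-HIT  vc=[8, 14]
11: 0x42 (blk 8, set 0) → VC-HIT  vc=[10, 14]
12: 0x70 (blk 14, set 0) → VC-HIT  vc=[10, 8]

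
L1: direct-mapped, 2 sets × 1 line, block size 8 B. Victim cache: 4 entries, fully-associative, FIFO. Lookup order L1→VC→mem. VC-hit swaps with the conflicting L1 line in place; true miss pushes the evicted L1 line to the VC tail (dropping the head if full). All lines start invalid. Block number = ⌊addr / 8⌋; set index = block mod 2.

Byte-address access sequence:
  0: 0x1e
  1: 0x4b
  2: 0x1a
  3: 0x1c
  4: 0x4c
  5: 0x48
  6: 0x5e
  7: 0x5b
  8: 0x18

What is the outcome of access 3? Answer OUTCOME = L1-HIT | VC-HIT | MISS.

OUTCOME = L1-HIT

  [0] addr=0x1e blk=3 s=1: MISS | VC []
  [1] addr=0x4b blk=9 s=1: MISS | VC [3]
  [2] addr=0x1a blk=3 s=1: VC-HIT | VC [9]
  [3] addr=0x1c blk=3 s=1: L1-HIT | VC [9]
  [4] addr=0x4c blk=9 s=1: VC-HIT | VC [3]
  [5] addr=0x48 blk=9 s=1: L1-HIT | VC [3]
  [6] addr=0x5e blk=11 s=1: MISS | VC [3, 9]
  [7] addr=0x5b blk=11 s=1: L1-HIT | VC [3, 9]
  [8] addr=0x18 blk=3 s=1: VC-HIT | VC [11, 9]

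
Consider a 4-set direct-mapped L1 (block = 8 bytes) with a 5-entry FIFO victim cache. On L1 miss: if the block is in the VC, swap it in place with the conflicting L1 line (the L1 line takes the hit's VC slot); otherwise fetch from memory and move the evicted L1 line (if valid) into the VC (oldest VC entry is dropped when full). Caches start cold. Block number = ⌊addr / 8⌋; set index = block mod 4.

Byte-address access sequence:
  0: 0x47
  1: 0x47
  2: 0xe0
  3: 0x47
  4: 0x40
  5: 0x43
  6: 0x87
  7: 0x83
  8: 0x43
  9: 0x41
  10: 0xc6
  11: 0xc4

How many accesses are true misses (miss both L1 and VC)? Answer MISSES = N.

MISSES = 4

  [0] addr=0x47 blk=8 s=0: MISS | VC []
  [1] addr=0x47 blk=8 s=0: L1-HIT | VC []
  [2] addr=0xe0 blk=28 s=0: MISS | VC [8]
  [3] addr=0x47 blk=8 s=0: VC-HIT | VC [28]
  [4] addr=0x40 blk=8 s=0: L1-HIT | VC [28]
  [5] addr=0x43 blk=8 s=0: L1-HIT | VC [28]
  [6] addr=0x87 blk=16 s=0: MISS | VC [28, 8]
  [7] addr=0x83 blk=16 s=0: L1-HIT | VC [28, 8]
  [8] addr=0x43 blk=8 s=0: VC-HIT | VC [28, 16]
  [9] addr=0x41 blk=8 s=0: L1-HIT | VC [28, 16]
  [10] addr=0xc6 blk=24 s=0: MISS | VC [28, 16, 8]
  [11] addr=0xc4 blk=24 s=0: L1-HIT | VC [28, 16, 8]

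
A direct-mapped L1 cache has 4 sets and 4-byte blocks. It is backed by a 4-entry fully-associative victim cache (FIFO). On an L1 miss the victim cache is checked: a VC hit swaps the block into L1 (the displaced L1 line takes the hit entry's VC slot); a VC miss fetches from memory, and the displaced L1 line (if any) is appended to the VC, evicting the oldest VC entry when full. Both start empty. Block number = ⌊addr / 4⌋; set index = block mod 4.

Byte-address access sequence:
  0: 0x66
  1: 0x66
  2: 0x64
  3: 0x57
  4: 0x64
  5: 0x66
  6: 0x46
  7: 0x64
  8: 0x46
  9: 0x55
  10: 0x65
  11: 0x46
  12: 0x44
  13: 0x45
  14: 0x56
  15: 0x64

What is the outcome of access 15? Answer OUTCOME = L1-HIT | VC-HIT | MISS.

OUTCOME = VC-HIT

0: 0x66 (blk 25, set 1) → MISS  vc=[]
1: 0x66 (blk 25, set 1) → L1-HIT  vc=[]
2: 0x64 (blk 25, set 1) → L1-HIT  vc=[]
3: 0x57 (blk 21, set 1) → MISS  vc=[25]
4: 0x64 (blk 25, set 1) → VC-HIT  vc=[21]
5: 0x66 (blk 25, set 1) → L1-HIT  vc=[21]
6: 0x46 (blk 17, set 1) → MISS  vc=[21, 25]
7: 0x64 (blk 25, set 1) → VC-HIT  vc=[21, 17]
8: 0x46 (blk 17, set 1) → VC-HIT  vc=[21, 25]
9: 0x55 (blk 21, set 1) → VC-HIT  vc=[17, 25]
10: 0x65 (blk 25, set 1) → VC-HIT  vc=[17, 21]
11: 0x46 (blk 17, set 1) → VC-HIT  vc=[25, 21]
12: 0x44 (blk 17, set 1) → L1-HIT  vc=[25, 21]
13: 0x45 (blk 17, set 1) → L1-HIT  vc=[25, 21]
14: 0x56 (blk 21, set 1) → VC-HIT  vc=[25, 17]
15: 0x64 (blk 25, set 1) → VC-HIT  vc=[21, 17]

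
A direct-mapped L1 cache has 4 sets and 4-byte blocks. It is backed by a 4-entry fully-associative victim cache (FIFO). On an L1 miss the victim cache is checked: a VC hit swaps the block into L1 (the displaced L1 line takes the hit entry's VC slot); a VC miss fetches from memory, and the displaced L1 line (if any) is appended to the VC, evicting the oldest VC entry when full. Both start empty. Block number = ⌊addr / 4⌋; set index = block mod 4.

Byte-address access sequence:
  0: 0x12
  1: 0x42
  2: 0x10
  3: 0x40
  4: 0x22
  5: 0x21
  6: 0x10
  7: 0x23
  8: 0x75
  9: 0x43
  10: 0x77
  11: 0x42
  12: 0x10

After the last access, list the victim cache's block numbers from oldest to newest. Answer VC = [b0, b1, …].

#0 0x12→b4/s0 MISS; vc=[]
#1 0x42→b16/s0 MISS; vc=[4]
#2 0x10→b4/s0 VC-HIT; vc=[16]
#3 0x40→b16/s0 VC-HIT; vc=[4]
#4 0x22→b8/s0 MISS; vc=[4,16]
#5 0x21→b8/s0 L1-HIT; vc=[4,16]
#6 0x10→b4/s0 VC-HIT; vc=[8,16]
#7 0x23→b8/s0 VC-HIT; vc=[4,16]
#8 0x75→b29/s1 MISS; vc=[4,16]
#9 0x43→b16/s0 VC-HIT; vc=[4,8]
#10 0x77→b29/s1 L1-HIT; vc=[4,8]
#11 0x42→b16/s0 L1-HIT; vc=[4,8]
#12 0x10→b4/s0 VC-HIT; vc=[16,8]

VC = [16, 8]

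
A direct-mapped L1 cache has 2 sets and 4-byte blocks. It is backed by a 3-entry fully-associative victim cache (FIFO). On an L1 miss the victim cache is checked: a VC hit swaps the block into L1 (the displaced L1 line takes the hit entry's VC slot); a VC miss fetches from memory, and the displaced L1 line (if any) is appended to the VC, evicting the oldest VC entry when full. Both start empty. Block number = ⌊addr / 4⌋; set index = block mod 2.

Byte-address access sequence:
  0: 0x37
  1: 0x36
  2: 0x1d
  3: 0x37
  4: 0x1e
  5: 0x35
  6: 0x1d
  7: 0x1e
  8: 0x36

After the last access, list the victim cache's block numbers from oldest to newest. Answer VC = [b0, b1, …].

#0 0x37→b13/s1 MISS; vc=[]
#1 0x36→b13/s1 L1-HIT; vc=[]
#2 0x1d→b7/s1 MISS; vc=[13]
#3 0x37→b13/s1 VC-HIT; vc=[7]
#4 0x1e→b7/s1 VC-HIT; vc=[13]
#5 0x35→b13/s1 VC-HIT; vc=[7]
#6 0x1d→b7/s1 VC-HIT; vc=[13]
#7 0x1e→b7/s1 L1-HIT; vc=[13]
#8 0x36→b13/s1 VC-HIT; vc=[7]

VC = [7]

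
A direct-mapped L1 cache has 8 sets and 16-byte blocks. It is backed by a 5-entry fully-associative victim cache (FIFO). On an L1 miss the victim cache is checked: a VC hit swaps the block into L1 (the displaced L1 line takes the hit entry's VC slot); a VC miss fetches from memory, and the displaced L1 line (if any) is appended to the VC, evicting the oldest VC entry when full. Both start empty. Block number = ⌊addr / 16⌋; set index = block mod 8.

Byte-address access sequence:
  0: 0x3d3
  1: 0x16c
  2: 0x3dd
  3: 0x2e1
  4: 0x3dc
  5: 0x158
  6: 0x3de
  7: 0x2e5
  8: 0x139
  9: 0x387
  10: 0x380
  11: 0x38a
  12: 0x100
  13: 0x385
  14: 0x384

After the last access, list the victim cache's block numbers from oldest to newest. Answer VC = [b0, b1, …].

0: 0x3d3 (blk 61, set 5) → MISS  vc=[]
1: 0x16c (blk 22, set 6) → MISS  vc=[]
2: 0x3dd (blk 61, set 5) → L1-HIT  vc=[]
3: 0x2e1 (blk 46, set 6) → MISS  vc=[22]
4: 0x3dc (blk 61, set 5) → L1-HIT  vc=[22]
5: 0x158 (blk 21, set 5) → MISS  vc=[22, 61]
6: 0x3de (blk 61, set 5) → VC-HIT  vc=[22, 21]
7: 0x2e5 (blk 46, set 6) → L1-HIT  vc=[22, 21]
8: 0x139 (blk 19, set 3) → MISS  vc=[22, 21]
9: 0x387 (blk 56, set 0) → MISS  vc=[22, 21]
10: 0x380 (blk 56, set 0) → L1-HIT  vc=[22, 21]
11: 0x38a (blk 56, set 0) → L1-HIT  vc=[22, 21]
12: 0x100 (blk 16, set 0) → MISS  vc=[22, 21, 56]
13: 0x385 (blk 56, set 0) → VC-HIT  vc=[22, 21, 16]
14: 0x384 (blk 56, set 0) → L1-HIT  vc=[22, 21, 16]

VC = [22, 21, 16]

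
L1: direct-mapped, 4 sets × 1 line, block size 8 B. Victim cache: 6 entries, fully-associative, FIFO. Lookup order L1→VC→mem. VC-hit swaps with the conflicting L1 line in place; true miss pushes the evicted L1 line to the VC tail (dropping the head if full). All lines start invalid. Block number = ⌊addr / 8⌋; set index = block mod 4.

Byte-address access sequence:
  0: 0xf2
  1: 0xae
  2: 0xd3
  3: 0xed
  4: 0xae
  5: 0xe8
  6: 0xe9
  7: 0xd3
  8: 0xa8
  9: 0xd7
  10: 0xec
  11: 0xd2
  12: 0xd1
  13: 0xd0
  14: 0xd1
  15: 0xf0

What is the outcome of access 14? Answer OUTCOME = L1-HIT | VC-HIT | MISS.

OUTCOME = L1-HIT

  [0] addr=0xf2 blk=30 s=2: MISS | VC []
  [1] addr=0xae blk=21 s=1: MISS | VC []
  [2] addr=0xd3 blk=26 s=2: MISS | VC [30]
  [3] addr=0xed blk=29 s=1: MISS | VC [30, 21]
  [4] addr=0xae blk=21 s=1: VC-HIT | VC [30, 29]
  [5] addr=0xe8 blk=29 s=1: VC-HIT | VC [30, 21]
  [6] addr=0xe9 blk=29 s=1: L1-HIT | VC [30, 21]
  [7] addr=0xd3 blk=26 s=2: L1-HIT | VC [30, 21]
  [8] addr=0xa8 blk=21 s=1: VC-HIT | VC [30, 29]
  [9] addr=0xd7 blk=26 s=2: L1-HIT | VC [30, 29]
  [10] addr=0xec blk=29 s=1: VC-HIT | VC [30, 21]
  [11] addr=0xd2 blk=26 s=2: L1-HIT | VC [30, 21]
  [12] addr=0xd1 blk=26 s=2: L1-HIT | VC [30, 21]
  [13] addr=0xd0 blk=26 s=2: L1-HIT | VC [30, 21]
  [14] addr=0xd1 blk=26 s=2: L1-HIT | VC [30, 21]
  [15] addr=0xf0 blk=30 s=2: VC-HIT | VC [26, 21]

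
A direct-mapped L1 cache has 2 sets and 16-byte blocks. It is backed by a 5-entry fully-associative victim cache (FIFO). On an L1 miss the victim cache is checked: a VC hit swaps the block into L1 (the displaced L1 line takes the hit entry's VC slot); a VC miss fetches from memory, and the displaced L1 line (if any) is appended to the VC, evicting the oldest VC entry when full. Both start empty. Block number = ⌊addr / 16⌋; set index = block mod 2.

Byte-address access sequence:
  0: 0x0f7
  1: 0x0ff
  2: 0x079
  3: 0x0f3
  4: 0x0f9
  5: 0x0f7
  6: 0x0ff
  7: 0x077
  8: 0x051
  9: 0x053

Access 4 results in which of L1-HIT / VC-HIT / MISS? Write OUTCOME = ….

#0 0xf7→b15/s1 MISS; vc=[]
#1 0xff→b15/s1 L1-HIT; vc=[]
#2 0x79→b7/s1 MISS; vc=[15]
#3 0xf3→b15/s1 VC-HIT; vc=[7]
#4 0xf9→b15/s1 L1-HIT; vc=[7]
#5 0xf7→b15/s1 L1-HIT; vc=[7]
#6 0xff→b15/s1 L1-HIT; vc=[7]
#7 0x77→b7/s1 VC-HIT; vc=[15]
#8 0x51→b5/s1 MISS; vc=[15,7]
#9 0x53→b5/s1 L1-HIT; vc=[15,7]

OUTCOME = L1-HIT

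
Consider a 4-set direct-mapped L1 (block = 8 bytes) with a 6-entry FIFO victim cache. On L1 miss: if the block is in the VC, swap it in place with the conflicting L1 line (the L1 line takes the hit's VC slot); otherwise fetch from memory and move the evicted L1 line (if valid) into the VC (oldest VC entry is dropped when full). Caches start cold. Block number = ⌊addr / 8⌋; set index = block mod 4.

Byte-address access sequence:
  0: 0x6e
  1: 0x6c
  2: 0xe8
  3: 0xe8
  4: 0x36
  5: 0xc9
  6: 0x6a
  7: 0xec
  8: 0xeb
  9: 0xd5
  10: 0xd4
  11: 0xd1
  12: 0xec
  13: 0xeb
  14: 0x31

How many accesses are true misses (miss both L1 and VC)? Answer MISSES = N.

MISSES = 5

0: 0x6e (blk 13, set 1) → MISS  vc=[]
1: 0x6c (blk 13, set 1) → L1-HIT  vc=[]
2: 0xe8 (blk 29, set 1) → MISS  vc=[13]
3: 0xe8 (blk 29, set 1) → L1-HIT  vc=[13]
4: 0x36 (blk 6, set 2) → MISS  vc=[13]
5: 0xc9 (blk 25, set 1) → MISS  vc=[13, 29]
6: 0x6a (blk 13, set 1) → VC-HIT  vc=[25, 29]
7: 0xec (blk 29, set 1) → VC-HIT  vc=[25, 13]
8: 0xeb (blk 29, set 1) → L1-HIT  vc=[25, 13]
9: 0xd5 (blk 26, set 2) → MISS  vc=[25, 13, 6]
10: 0xd4 (blk 26, set 2) → L1-HIT  vc=[25, 13, 6]
11: 0xd1 (blk 26, set 2) → L1-HIT  vc=[25, 13, 6]
12: 0xec (blk 29, set 1) → L1-HIT  vc=[25, 13, 6]
13: 0xeb (blk 29, set 1) → L1-HIT  vc=[25, 13, 6]
14: 0x31 (blk 6, set 2) → VC-HIT  vc=[25, 13, 26]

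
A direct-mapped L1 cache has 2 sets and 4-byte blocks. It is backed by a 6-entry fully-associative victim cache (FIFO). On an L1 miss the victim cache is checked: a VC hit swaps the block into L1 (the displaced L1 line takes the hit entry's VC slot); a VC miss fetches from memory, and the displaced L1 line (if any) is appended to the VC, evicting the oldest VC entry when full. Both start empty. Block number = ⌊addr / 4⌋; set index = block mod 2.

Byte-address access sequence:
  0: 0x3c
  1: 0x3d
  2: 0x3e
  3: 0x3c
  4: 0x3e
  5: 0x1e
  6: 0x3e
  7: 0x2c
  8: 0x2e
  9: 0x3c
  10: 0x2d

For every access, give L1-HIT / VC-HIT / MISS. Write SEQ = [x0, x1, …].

SEQ = [MISS, L1-HIT, L1-HIT, L1-HIT, L1-HIT, MISS, VC-HIT, MISS, L1-HIT, VC-HIT, VC-HIT]

0: 0x3c (blk 15, set 1) → MISS  vc=[]
1: 0x3d (blk 15, set 1) → L1-HIT  vc=[]
2: 0x3e (blk 15, set 1) → L1-HIT  vc=[]
3: 0x3c (blk 15, set 1) → L1-HIT  vc=[]
4: 0x3e (blk 15, set 1) → L1-HIT  vc=[]
5: 0x1e (blk 7, set 1) → MISS  vc=[15]
6: 0x3e (blk 15, set 1) → VC-HIT  vc=[7]
7: 0x2c (blk 11, set 1) → MISS  vc=[7, 15]
8: 0x2e (blk 11, set 1) → L1-HIT  vc=[7, 15]
9: 0x3c (blk 15, set 1) → VC-HIT  vc=[7, 11]
10: 0x2d (blk 11, set 1) → VC-HIT  vc=[7, 15]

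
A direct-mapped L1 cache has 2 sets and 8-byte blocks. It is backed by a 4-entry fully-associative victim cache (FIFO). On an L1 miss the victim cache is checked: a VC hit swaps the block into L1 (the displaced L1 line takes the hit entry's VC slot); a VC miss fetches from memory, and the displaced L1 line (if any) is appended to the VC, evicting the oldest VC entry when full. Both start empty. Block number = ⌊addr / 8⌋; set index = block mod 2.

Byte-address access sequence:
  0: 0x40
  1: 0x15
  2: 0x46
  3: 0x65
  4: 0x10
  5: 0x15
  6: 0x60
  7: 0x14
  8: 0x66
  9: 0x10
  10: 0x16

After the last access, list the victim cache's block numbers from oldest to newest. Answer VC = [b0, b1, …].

VC = [12, 8]

#0 0x40→b8/s0 MISS; vc=[]
#1 0x15→b2/s0 MISS; vc=[8]
#2 0x46→b8/s0 VC-HIT; vc=[2]
#3 0x65→b12/s0 MISS; vc=[2,8]
#4 0x10→b2/s0 VC-HIT; vc=[12,8]
#5 0x15→b2/s0 L1-HIT; vc=[12,8]
#6 0x60→b12/s0 VC-HIT; vc=[2,8]
#7 0x14→b2/s0 VC-HIT; vc=[12,8]
#8 0x66→b12/s0 VC-HIT; vc=[2,8]
#9 0x10→b2/s0 VC-HIT; vc=[12,8]
#10 0x16→b2/s0 L1-HIT; vc=[12,8]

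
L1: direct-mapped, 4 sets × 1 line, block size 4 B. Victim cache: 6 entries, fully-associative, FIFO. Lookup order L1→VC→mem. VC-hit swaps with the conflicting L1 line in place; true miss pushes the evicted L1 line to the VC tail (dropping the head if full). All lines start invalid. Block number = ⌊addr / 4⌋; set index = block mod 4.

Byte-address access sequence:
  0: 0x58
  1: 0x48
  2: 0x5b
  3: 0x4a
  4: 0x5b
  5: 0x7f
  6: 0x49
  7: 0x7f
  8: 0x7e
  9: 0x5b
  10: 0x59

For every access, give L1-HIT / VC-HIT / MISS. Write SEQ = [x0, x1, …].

SEQ = [MISS, MISS, VC-HIT, VC-HIT, VC-HIT, MISS, VC-HIT, L1-HIT, L1-HIT, VC-HIT, L1-HIT]

0: 0x58 (blk 22, set 2) → MISS  vc=[]
1: 0x48 (blk 18, set 2) → MISS  vc=[22]
2: 0x5b (blk 22, set 2) → VC-HIT  vc=[18]
3: 0x4a (blk 18, set 2) → VC-HIT  vc=[22]
4: 0x5b (blk 22, set 2) → VC-HIT  vc=[18]
5: 0x7f (blk 31, set 3) → MISS  vc=[18]
6: 0x49 (blk 18, set 2) → VC-HIT  vc=[22]
7: 0x7f (blk 31, set 3) → L1-HIT  vc=[22]
8: 0x7e (blk 31, set 3) → L1-HIT  vc=[22]
9: 0x5b (blk 22, set 2) → VC-HIT  vc=[18]
10: 0x59 (blk 22, set 2) → L1-HIT  vc=[18]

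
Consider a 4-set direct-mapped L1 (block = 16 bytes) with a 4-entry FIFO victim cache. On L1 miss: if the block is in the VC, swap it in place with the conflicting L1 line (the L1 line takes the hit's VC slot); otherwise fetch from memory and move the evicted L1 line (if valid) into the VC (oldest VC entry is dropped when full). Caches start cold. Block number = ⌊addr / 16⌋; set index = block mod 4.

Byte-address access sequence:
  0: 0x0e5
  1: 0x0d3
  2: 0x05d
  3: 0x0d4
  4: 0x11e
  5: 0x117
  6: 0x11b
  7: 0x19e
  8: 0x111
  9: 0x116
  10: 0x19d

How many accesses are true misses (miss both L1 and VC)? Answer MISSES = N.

MISSES = 5

  [0] addr=0xe5 blk=14 s=2: MISS | VC []
  [1] addr=0xd3 blk=13 s=1: MISS | VC []
  [2] addr=0x5d blk=5 s=1: MISS | VC [13]
  [3] addr=0xd4 blk=13 s=1: VC-HIT | VC [5]
  [4] addr=0x11e blk=17 s=1: MISS | VC [5, 13]
  [5] addr=0x117 blk=17 s=1: L1-HIT | VC [5, 13]
  [6] addr=0x11b blk=17 s=1: L1-HIT | VC [5, 13]
  [7] addr=0x19e blk=25 s=1: MISS | VC [5, 13, 17]
  [8] addr=0x111 blk=17 s=1: VC-HIT | VC [5, 13, 25]
  [9] addr=0x116 blk=17 s=1: L1-HIT | VC [5, 13, 25]
  [10] addr=0x19d blk=25 s=1: VC-HIT | VC [5, 13, 17]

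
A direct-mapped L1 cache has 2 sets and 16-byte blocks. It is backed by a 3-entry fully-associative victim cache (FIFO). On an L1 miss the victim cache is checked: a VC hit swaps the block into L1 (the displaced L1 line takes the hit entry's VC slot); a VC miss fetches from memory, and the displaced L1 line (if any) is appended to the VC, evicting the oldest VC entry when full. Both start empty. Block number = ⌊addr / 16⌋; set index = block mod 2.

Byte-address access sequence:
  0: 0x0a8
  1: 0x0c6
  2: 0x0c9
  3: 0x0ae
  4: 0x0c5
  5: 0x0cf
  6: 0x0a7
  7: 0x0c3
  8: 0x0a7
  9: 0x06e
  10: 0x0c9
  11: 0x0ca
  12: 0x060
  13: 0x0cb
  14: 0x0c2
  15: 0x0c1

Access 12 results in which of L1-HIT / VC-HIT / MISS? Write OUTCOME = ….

0: 0xa8 (blk 10, set 0) → MISS  vc=[]
1: 0xc6 (blk 12, set 0) → MISS  vc=[10]
2: 0xc9 (blk 12, set 0) → L1-HIT  vc=[10]
3: 0xae (blk 10, set 0) → VC-HIT  vc=[12]
4: 0xc5 (blk 12, set 0) → VC-HIT  vc=[10]
5: 0xcf (blk 12, set 0) → L1-HIT  vc=[10]
6: 0xa7 (blk 10, set 0) → VC-HIT  vc=[12]
7: 0xc3 (blk 12, set 0) → VC-HIT  vc=[10]
8: 0xa7 (blk 10, set 0) → VC-HIT  vc=[12]
9: 0x6e (blk 6, set 0) → MISS  vc=[12, 10]
10: 0xc9 (blk 12, set 0) → VC-HIT  vc=[6, 10]
11: 0xca (blk 12, set 0) → L1-HIT  vc=[6, 10]
12: 0x60 (blk 6, set 0) → VC-HIT  vc=[12, 10]
13: 0xcb (blk 12, set 0) → VC-HIT  vc=[6, 10]
14: 0xc2 (blk 12, set 0) → L1-HIT  vc=[6, 10]
15: 0xc1 (blk 12, set 0) → L1-HIT  vc=[6, 10]

OUTCOME = VC-HIT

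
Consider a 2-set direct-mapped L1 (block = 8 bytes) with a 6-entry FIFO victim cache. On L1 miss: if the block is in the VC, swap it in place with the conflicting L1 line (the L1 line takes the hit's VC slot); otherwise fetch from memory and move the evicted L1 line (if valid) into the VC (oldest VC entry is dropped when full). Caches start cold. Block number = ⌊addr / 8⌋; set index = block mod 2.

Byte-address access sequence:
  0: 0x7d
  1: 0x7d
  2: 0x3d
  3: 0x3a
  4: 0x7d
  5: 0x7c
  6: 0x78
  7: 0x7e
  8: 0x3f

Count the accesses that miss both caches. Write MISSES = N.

#0 0x7d→b15/s1 MISS; vc=[]
#1 0x7d→b15/s1 L1-HIT; vc=[]
#2 0x3d→b7/s1 MISS; vc=[15]
#3 0x3a→b7/s1 L1-HIT; vc=[15]
#4 0x7d→b15/s1 VC-HIT; vc=[7]
#5 0x7c→b15/s1 L1-HIT; vc=[7]
#6 0x78→b15/s1 L1-HIT; vc=[7]
#7 0x7e→b15/s1 L1-HIT; vc=[7]
#8 0x3f→b7/s1 VC-HIT; vc=[15]

MISSES = 2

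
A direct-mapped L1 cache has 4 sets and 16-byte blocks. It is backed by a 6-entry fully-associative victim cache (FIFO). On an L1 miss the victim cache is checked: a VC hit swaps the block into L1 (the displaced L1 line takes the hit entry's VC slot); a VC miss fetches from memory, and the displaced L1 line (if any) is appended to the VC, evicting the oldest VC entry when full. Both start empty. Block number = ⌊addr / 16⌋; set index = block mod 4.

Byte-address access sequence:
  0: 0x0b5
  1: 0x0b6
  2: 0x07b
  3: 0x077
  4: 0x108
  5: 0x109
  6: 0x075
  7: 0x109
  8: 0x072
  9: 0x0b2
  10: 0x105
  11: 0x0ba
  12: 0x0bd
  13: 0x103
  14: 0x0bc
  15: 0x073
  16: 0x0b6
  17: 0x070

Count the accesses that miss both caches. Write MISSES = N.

MISSES = 3

  [0] addr=0xb5 blk=11 s=3: MISS | VC []
  [1] addr=0xb6 blk=11 s=3: L1-HIT | VC []
  [2] addr=0x7b blk=7 s=3: MISS | VC [11]
  [3] addr=0x77 blk=7 s=3: L1-HIT | VC [11]
  [4] addr=0x108 blk=16 s=0: MISS | VC [11]
  [5] addr=0x109 blk=16 s=0: L1-HIT | VC [11]
  [6] addr=0x75 blk=7 s=3: L1-HIT | VC [11]
  [7] addr=0x109 blk=16 s=0: L1-HIT | VC [11]
  [8] addr=0x72 blk=7 s=3: L1-HIT | VC [11]
  [9] addr=0xb2 blk=11 s=3: VC-HIT | VC [7]
  [10] addr=0x105 blk=16 s=0: L1-HIT | VC [7]
  [11] addr=0xba blk=11 s=3: L1-HIT | VC [7]
  [12] addr=0xbd blk=11 s=3: L1-HIT | VC [7]
  [13] addr=0x103 blk=16 s=0: L1-HIT | VC [7]
  [14] addr=0xbc blk=11 s=3: L1-HIT | VC [7]
  [15] addr=0x73 blk=7 s=3: VC-HIT | VC [11]
  [16] addr=0xb6 blk=11 s=3: VC-HIT | VC [7]
  [17] addr=0x70 blk=7 s=3: VC-HIT | VC [11]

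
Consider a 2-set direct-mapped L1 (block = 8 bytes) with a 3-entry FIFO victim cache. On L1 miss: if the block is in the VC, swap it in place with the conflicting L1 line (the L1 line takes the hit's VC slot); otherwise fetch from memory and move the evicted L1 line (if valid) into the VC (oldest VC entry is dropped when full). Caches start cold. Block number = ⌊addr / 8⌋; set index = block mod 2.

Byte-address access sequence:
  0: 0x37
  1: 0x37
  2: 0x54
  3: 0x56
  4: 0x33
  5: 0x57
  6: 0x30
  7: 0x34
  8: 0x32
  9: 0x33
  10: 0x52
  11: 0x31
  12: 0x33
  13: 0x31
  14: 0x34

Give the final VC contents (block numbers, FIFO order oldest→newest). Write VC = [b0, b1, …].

VC = [10]

0: 0x37 (blk 6, set 0) → MISS  vc=[]
1: 0x37 (blk 6, set 0) → L1-HIT  vc=[]
2: 0x54 (blk 10, set 0) → MISS  vc=[6]
3: 0x56 (blk 10, set 0) → L1-HIT  vc=[6]
4: 0x33 (blk 6, set 0) → VC-HIT  vc=[10]
5: 0x57 (blk 10, set 0) → VC-HIT  vc=[6]
6: 0x30 (blk 6, set 0) → VC-HIT  vc=[10]
7: 0x34 (blk 6, set 0) → L1-HIT  vc=[10]
8: 0x32 (blk 6, set 0) → L1-HIT  vc=[10]
9: 0x33 (blk 6, set 0) → L1-HIT  vc=[10]
10: 0x52 (blk 10, set 0) → VC-HIT  vc=[6]
11: 0x31 (blk 6, set 0) → VC-HIT  vc=[10]
12: 0x33 (blk 6, set 0) → L1-HIT  vc=[10]
13: 0x31 (blk 6, set 0) → L1-HIT  vc=[10]
14: 0x34 (blk 6, set 0) → L1-HIT  vc=[10]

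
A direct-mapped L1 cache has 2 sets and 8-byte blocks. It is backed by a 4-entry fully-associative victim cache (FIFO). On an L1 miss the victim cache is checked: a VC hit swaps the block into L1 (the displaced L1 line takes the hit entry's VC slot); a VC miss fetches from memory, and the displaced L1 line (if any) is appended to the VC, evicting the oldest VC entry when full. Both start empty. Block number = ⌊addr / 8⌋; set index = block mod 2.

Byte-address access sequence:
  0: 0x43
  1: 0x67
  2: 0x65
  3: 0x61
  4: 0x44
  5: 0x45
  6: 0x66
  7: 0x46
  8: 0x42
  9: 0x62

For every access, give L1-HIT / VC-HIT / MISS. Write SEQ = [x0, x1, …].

0: 0x43 (blk 8, set 0) → MISS  vc=[]
1: 0x67 (blk 12, set 0) → MISS  vc=[8]
2: 0x65 (blk 12, set 0) → L1-HIT  vc=[8]
3: 0x61 (blk 12, set 0) → L1-HIT  vc=[8]
4: 0x44 (blk 8, set 0) → VC-HIT  vc=[12]
5: 0x45 (blk 8, set 0) → L1-HIT  vc=[12]
6: 0x66 (blk 12, set 0) → VC-HIT  vc=[8]
7: 0x46 (blk 8, set 0) → VC-HIT  vc=[12]
8: 0x42 (blk 8, set 0) → L1-HIT  vc=[12]
9: 0x62 (blk 12, set 0) → VC-HIT  vc=[8]

SEQ = [MISS, MISS, L1-HIT, L1-HIT, VC-HIT, L1-HIT, VC-HIT, VC-HIT, L1-HIT, VC-HIT]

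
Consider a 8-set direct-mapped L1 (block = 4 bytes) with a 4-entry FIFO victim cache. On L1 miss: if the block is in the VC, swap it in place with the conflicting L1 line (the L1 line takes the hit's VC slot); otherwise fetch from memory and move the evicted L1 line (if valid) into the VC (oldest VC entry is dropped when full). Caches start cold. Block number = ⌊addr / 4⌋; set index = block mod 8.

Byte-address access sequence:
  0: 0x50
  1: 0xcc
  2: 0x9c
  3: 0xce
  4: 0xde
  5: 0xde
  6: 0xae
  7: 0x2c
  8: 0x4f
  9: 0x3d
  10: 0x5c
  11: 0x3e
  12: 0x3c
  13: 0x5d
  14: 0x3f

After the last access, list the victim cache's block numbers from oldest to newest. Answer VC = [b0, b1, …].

VC = [43, 11, 55, 23]

0: 0x50 (blk 20, set 4) → MISS  vc=[]
1: 0xcc (blk 51, set 3) → MISS  vc=[]
2: 0x9c (blk 39, set 7) → MISS  vc=[]
3: 0xce (blk 51, set 3) → L1-HIT  vc=[]
4: 0xde (blk 55, set 7) → MISS  vc=[39]
5: 0xde (blk 55, set 7) → L1-HIT  vc=[39]
6: 0xae (blk 43, set 3) → MISS  vc=[39, 51]
7: 0x2c (blk 11, set 3) → MISS  vc=[39, 51, 43]
8: 0x4f (blk 19, set 3) → MISS  vc=[39, 51, 43, 11]
9: 0x3d (blk 15, set 7) → MISS  vc=[51, 43, 11, 55]
10: 0x5c (blk 23, set 7) → MISS  vc=[43, 11, 55, 15]
11: 0x3e (blk 15, set 7) → VC-HIT  vc=[43, 11, 55, 23]
12: 0x3c (blk 15, set 7) → L1-HIT  vc=[43, 11, 55, 23]
13: 0x5d (blk 23, set 7) → VC-HIT  vc=[43, 11, 55, 15]
14: 0x3f (blk 15, set 7) → VC-HIT  vc=[43, 11, 55, 23]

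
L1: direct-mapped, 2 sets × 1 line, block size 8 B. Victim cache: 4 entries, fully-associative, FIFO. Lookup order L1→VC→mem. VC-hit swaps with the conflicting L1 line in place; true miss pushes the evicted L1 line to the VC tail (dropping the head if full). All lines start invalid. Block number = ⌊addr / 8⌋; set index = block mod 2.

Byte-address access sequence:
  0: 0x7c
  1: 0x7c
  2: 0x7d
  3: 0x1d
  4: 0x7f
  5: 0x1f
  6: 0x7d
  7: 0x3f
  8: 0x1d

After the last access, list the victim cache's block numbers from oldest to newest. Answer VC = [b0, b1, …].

VC = [7, 15]

  [0] addr=0x7c blk=15 s=1: MISS | VC []
  [1] addr=0x7c blk=15 s=1: L1-HIT | VC []
  [2] addr=0x7d blk=15 s=1: L1-HIT | VC []
  [3] addr=0x1d blk=3 s=1: MISS | VC [15]
  [4] addr=0x7f blk=15 s=1: VC-HIT | VC [3]
  [5] addr=0x1f blk=3 s=1: VC-HIT | VC [15]
  [6] addr=0x7d blk=15 s=1: VC-HIT | VC [3]
  [7] addr=0x3f blk=7 s=1: MISS | VC [3, 15]
  [8] addr=0x1d blk=3 s=1: VC-HIT | VC [7, 15]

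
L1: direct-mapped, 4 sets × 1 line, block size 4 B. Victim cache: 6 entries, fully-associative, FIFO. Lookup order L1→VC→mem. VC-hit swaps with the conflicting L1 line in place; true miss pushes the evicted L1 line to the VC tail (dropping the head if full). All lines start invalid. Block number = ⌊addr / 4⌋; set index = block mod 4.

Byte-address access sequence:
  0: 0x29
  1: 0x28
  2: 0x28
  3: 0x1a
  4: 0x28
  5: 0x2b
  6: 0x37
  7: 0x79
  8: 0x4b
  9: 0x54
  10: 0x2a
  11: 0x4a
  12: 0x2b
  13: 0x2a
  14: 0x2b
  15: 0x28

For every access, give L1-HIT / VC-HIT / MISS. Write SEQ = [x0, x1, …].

0: 0x29 (blk 10, set 2) → MISS  vc=[]
1: 0x28 (blk 10, set 2) → L1-HIT  vc=[]
2: 0x28 (blk 10, set 2) → L1-HIT  vc=[]
3: 0x1a (blk 6, set 2) → MISS  vc=[10]
4: 0x28 (blk 10, set 2) → VC-HIT  vc=[6]
5: 0x2b (blk 10, set 2) → L1-HIT  vc=[6]
6: 0x37 (blk 13, set 1) → MISS  vc=[6]
7: 0x79 (blk 30, set 2) → MISS  vc=[6, 10]
8: 0x4b (blk 18, set 2) → MISS  vc=[6, 10, 30]
9: 0x54 (blk 21, set 1) → MISS  vc=[6, 10, 30, 13]
10: 0x2a (blk 10, set 2) → VC-HIT  vc=[6, 18, 30, 13]
11: 0x4a (blk 18, set 2) → VC-HIT  vc=[6, 10, 30, 13]
12: 0x2b (blk 10, set 2) → VC-HIT  vc=[6, 18, 30, 13]
13: 0x2a (blk 10, set 2) → L1-HIT  vc=[6, 18, 30, 13]
14: 0x2b (blk 10, set 2) → L1-HIT  vc=[6, 18, 30, 13]
15: 0x28 (blk 10, set 2) → L1-HIT  vc=[6, 18, 30, 13]

SEQ = [MISS, L1-HIT, L1-HIT, MISS, VC-HIT, L1-HIT, MISS, MISS, MISS, MISS, VC-HIT, VC-HIT, VC-HIT, L1-HIT, L1-HIT, L1-HIT]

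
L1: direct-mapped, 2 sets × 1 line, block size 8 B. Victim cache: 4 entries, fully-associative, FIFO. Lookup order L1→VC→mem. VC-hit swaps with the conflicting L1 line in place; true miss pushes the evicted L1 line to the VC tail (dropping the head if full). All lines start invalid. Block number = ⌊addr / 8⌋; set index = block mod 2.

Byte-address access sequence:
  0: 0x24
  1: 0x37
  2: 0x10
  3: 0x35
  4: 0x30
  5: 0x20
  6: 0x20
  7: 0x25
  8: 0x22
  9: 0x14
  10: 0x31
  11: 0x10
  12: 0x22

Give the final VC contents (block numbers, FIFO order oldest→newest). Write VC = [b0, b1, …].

VC = [6, 2]

0: 0x24 (blk 4, set 0) → MISS  vc=[]
1: 0x37 (blk 6, set 0) → MISS  vc=[4]
2: 0x10 (blk 2, set 0) → MISS  vc=[4, 6]
3: 0x35 (blk 6, set 0) → VC-HIT  vc=[4, 2]
4: 0x30 (blk 6, set 0) → L1-HIT  vc=[4, 2]
5: 0x20 (blk 4, set 0) → VC-HIT  vc=[6, 2]
6: 0x20 (blk 4, set 0) → L1-HIT  vc=[6, 2]
7: 0x25 (blk 4, set 0) → L1-HIT  vc=[6, 2]
8: 0x22 (blk 4, set 0) → L1-HIT  vc=[6, 2]
9: 0x14 (blk 2, set 0) → VC-HIT  vc=[6, 4]
10: 0x31 (blk 6, set 0) → VC-HIT  vc=[2, 4]
11: 0x10 (blk 2, set 0) → VC-HIT  vc=[6, 4]
12: 0x22 (blk 4, set 0) → VC-HIT  vc=[6, 2]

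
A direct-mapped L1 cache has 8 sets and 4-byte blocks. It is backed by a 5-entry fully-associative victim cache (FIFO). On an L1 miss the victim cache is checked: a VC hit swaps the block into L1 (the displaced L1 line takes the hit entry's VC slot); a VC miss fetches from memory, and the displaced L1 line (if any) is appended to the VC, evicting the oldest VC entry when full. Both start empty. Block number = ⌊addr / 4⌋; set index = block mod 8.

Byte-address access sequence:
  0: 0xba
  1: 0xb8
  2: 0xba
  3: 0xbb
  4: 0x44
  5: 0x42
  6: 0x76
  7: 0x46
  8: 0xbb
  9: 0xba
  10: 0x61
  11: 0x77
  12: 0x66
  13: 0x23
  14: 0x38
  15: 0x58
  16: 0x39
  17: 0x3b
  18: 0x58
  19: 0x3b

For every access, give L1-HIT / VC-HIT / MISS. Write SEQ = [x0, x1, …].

SEQ = [MISS, L1-HIT, L1-HIT, L1-HIT, MISS, MISS, MISS, L1-HIT, L1-HIT, L1-HIT, MISS, L1-HIT, MISS, MISS, MISS, MISS, VC-HIT, L1-HIT, VC-HIT, VC-HIT]

#0 0xba→b46/s6 MISS; vc=[]
#1 0xb8→b46/s6 L1-HIT; vc=[]
#2 0xba→b46/s6 L1-HIT; vc=[]
#3 0xbb→b46/s6 L1-HIT; vc=[]
#4 0x44→b17/s1 MISS; vc=[]
#5 0x42→b16/s0 MISS; vc=[]
#6 0x76→b29/s5 MISS; vc=[]
#7 0x46→b17/s1 L1-HIT; vc=[]
#8 0xbb→b46/s6 L1-HIT; vc=[]
#9 0xba→b46/s6 L1-HIT; vc=[]
#10 0x61→b24/s0 MISS; vc=[16]
#11 0x77→b29/s5 L1-HIT; vc=[16]
#12 0x66→b25/s1 MISS; vc=[16,17]
#13 0x23→b8/s0 MISS; vc=[16,17,24]
#14 0x38→b14/s6 MISS; vc=[16,17,24,46]
#15 0x58→b22/s6 MISS; vc=[16,17,24,46,14]
#16 0x39→b14/s6 VC-HIT; vc=[16,17,24,46,22]
#17 0x3b→b14/s6 L1-HIT; vc=[16,17,24,46,22]
#18 0x58→b22/s6 VC-HIT; vc=[16,17,24,46,14]
#19 0x3b→b14/s6 VC-HIT; vc=[16,17,24,46,22]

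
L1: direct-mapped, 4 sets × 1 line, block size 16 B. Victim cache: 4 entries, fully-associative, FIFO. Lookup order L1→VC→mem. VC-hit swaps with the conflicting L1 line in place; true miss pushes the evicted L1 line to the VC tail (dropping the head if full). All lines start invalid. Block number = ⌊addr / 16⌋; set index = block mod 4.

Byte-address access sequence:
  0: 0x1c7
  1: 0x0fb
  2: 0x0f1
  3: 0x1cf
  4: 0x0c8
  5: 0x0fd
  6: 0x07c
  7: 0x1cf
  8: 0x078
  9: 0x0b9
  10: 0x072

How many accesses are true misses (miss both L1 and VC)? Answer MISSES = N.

MISSES = 5

#0 0x1c7→b28/s0 MISS; vc=[]
#1 0xfb→b15/s3 MISS; vc=[]
#2 0xf1→b15/s3 L1-HIT; vc=[]
#3 0x1cf→b28/s0 L1-HIT; vc=[]
#4 0xc8→b12/s0 MISS; vc=[28]
#5 0xfd→b15/s3 L1-HIT; vc=[28]
#6 0x7c→b7/s3 MISS; vc=[28,15]
#7 0x1cf→b28/s0 VC-HIT; vc=[12,15]
#8 0x78→b7/s3 L1-HIT; vc=[12,15]
#9 0xb9→b11/s3 MISS; vc=[12,15,7]
#10 0x72→b7/s3 VC-HIT; vc=[12,15,11]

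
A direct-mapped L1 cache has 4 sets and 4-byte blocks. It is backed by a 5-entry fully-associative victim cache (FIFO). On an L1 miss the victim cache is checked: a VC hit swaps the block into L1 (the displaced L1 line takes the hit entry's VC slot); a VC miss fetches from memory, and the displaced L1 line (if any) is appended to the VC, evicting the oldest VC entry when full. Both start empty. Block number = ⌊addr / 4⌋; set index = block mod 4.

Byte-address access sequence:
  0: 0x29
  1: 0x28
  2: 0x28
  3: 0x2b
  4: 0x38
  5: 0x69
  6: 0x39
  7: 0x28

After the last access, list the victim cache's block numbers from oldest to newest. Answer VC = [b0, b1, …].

VC = [14, 26]

#0 0x29→b10/s2 MISS; vc=[]
#1 0x28→b10/s2 L1-HIT; vc=[]
#2 0x28→b10/s2 L1-HIT; vc=[]
#3 0x2b→b10/s2 L1-HIT; vc=[]
#4 0x38→b14/s2 MISS; vc=[10]
#5 0x69→b26/s2 MISS; vc=[10,14]
#6 0x39→b14/s2 VC-HIT; vc=[10,26]
#7 0x28→b10/s2 VC-HIT; vc=[14,26]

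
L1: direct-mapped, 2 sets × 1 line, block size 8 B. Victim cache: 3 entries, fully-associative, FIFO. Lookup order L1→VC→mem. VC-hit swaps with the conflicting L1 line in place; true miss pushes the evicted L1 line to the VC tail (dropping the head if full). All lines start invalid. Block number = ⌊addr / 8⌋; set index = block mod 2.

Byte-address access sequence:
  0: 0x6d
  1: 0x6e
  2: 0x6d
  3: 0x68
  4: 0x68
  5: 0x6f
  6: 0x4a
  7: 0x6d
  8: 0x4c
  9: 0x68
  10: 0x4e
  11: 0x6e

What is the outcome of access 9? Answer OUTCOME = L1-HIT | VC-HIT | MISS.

#0 0x6d→b13/s1 MISS; vc=[]
#1 0x6e→b13/s1 L1-HIT; vc=[]
#2 0x6d→b13/s1 L1-HIT; vc=[]
#3 0x68→b13/s1 L1-HIT; vc=[]
#4 0x68→b13/s1 L1-HIT; vc=[]
#5 0x6f→b13/s1 L1-HIT; vc=[]
#6 0x4a→b9/s1 MISS; vc=[13]
#7 0x6d→b13/s1 VC-HIT; vc=[9]
#8 0x4c→b9/s1 VC-HIT; vc=[13]
#9 0x68→b13/s1 VC-HIT; vc=[9]
#10 0x4e→b9/s1 VC-HIT; vc=[13]
#11 0x6e→b13/s1 VC-HIT; vc=[9]

OUTCOME = VC-HIT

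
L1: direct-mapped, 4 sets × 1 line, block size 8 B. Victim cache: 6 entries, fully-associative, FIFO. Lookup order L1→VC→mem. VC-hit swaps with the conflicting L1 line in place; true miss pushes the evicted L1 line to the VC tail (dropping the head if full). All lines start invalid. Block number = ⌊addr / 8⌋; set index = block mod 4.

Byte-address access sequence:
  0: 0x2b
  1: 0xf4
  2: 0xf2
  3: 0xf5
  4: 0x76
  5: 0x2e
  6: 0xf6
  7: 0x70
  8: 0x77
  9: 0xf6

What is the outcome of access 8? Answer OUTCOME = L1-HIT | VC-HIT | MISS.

OUTCOME = L1-HIT

#0 0x2b→b5/s1 MISS; vc=[]
#1 0xf4→b30/s2 MISS; vc=[]
#2 0xf2→b30/s2 L1-HIT; vc=[]
#3 0xf5→b30/s2 L1-HIT; vc=[]
#4 0x76→b14/s2 MISS; vc=[30]
#5 0x2e→b5/s1 L1-HIT; vc=[30]
#6 0xf6→b30/s2 VC-HIT; vc=[14]
#7 0x70→b14/s2 VC-HIT; vc=[30]
#8 0x77→b14/s2 L1-HIT; vc=[30]
#9 0xf6→b30/s2 VC-HIT; vc=[14]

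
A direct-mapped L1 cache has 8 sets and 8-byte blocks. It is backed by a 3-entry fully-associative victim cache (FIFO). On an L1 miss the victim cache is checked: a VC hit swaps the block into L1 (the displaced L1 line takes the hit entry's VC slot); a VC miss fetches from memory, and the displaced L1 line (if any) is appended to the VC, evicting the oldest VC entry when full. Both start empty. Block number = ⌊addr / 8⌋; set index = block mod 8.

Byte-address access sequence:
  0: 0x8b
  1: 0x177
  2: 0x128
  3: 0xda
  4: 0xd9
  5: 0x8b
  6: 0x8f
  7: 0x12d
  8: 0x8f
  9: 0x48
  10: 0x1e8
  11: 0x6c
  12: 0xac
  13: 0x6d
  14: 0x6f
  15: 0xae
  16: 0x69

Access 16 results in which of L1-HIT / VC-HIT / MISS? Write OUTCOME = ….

#0 0x8b→b17/s1 MISS; vc=[]
#1 0x177→b46/s6 MISS; vc=[]
#2 0x128→b37/s5 MISS; vc=[]
#3 0xda→b27/s3 MISS; vc=[]
#4 0xd9→b27/s3 L1-HIT; vc=[]
#5 0x8b→b17/s1 L1-HIT; vc=[]
#6 0x8f→b17/s1 L1-HIT; vc=[]
#7 0x12d→b37/s5 L1-HIT; vc=[]
#8 0x8f→b17/s1 L1-HIT; vc=[]
#9 0x48→b9/s1 MISS; vc=[17]
#10 0x1e8→b61/s5 MISS; vc=[17,37]
#11 0x6c→b13/s5 MISS; vc=[17,37,61]
#12 0xac→b21/s5 MISS; vc=[37,61,13]
#13 0x6d→b13/s5 VC-HIT; vc=[37,61,21]
#14 0x6f→b13/s5 L1-HIT; vc=[37,61,21]
#15 0xae→b21/s5 VC-HIT; vc=[37,61,13]
#16 0x69→b13/s5 VC-HIT; vc=[37,61,21]

OUTCOME = VC-HIT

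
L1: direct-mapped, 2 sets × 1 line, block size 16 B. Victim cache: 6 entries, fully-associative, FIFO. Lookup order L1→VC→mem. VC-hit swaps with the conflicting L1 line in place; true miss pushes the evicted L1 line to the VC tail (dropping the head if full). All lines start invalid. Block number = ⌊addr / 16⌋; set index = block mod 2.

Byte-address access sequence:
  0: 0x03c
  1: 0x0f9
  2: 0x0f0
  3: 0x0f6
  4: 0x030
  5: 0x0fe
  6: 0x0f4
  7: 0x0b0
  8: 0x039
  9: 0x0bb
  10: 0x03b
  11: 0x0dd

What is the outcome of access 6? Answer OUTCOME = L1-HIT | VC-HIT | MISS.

OUTCOME = L1-HIT

  [0] addr=0x3c blk=3 s=1: MISS | VC []
  [1] addr=0xf9 blk=15 s=1: MISS | VC [3]
  [2] addr=0xf0 blk=15 s=1: L1-HIT | VC [3]
  [3] addr=0xf6 blk=15 s=1: L1-HIT | VC [3]
  [4] addr=0x30 blk=3 s=1: VC-HIT | VC [15]
  [5] addr=0xfe blk=15 s=1: VC-HIT | VC [3]
  [6] addr=0xf4 blk=15 s=1: L1-HIT | VC [3]
  [7] addr=0xb0 blk=11 s=1: MISS | VC [3, 15]
  [8] addr=0x39 blk=3 s=1: VC-HIT | VC [11, 15]
  [9] addr=0xbb blk=11 s=1: VC-HIT | VC [3, 15]
  [10] addr=0x3b blk=3 s=1: VC-HIT | VC [11, 15]
  [11] addr=0xdd blk=13 s=1: MISS | VC [11, 15, 3]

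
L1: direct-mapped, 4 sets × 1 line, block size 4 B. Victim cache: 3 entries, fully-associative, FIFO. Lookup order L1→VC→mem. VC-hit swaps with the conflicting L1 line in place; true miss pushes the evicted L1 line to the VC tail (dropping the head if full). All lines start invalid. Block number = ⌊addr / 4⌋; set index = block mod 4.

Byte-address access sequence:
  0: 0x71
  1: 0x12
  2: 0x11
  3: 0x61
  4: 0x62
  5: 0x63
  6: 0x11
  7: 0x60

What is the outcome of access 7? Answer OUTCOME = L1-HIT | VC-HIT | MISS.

OUTCOME = VC-HIT

0: 0x71 (blk 28, set 0) → MISS  vc=[]
1: 0x12 (blk 4, set 0) → MISS  vc=[28]
2: 0x11 (blk 4, set 0) → L1-HIT  vc=[28]
3: 0x61 (blk 24, set 0) → MISS  vc=[28, 4]
4: 0x62 (blk 24, set 0) → L1-HIT  vc=[28, 4]
5: 0x63 (blk 24, set 0) → L1-HIT  vc=[28, 4]
6: 0x11 (blk 4, set 0) → VC-HIT  vc=[28, 24]
7: 0x60 (blk 24, set 0) → VC-HIT  vc=[28, 4]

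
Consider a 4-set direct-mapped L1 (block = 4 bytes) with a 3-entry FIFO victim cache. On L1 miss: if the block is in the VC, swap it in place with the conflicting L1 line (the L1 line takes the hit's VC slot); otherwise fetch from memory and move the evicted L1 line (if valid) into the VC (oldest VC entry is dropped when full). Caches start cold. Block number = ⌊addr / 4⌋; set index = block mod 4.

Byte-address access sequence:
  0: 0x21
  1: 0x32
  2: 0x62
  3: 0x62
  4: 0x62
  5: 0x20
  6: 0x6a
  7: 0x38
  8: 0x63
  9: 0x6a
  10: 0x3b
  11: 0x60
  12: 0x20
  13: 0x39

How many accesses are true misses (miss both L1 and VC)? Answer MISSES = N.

0: 0x21 (blk 8, set 0) → MISS  vc=[]
1: 0x32 (blk 12, set 0) → MISS  vc=[8]
2: 0x62 (blk 24, set 0) → MISS  vc=[8, 12]
3: 0x62 (blk 24, set 0) → L1-HIT  vc=[8, 12]
4: 0x62 (blk 24, set 0) → L1-HIT  vc=[8, 12]
5: 0x20 (blk 8, set 0) → VC-HIT  vc=[24, 12]
6: 0x6a (blk 26, set 2) → MISS  vc=[24, 12]
7: 0x38 (blk 14, set 2) → MISS  vc=[24, 12, 26]
8: 0x63 (blk 24, set 0) → VC-HIT  vc=[8, 12, 26]
9: 0x6a (blk 26, set 2) → VC-HIT  vc=[8, 12, 14]
10: 0x3b (blk 14, set 2) → VC-HIT  vc=[8, 12, 26]
11: 0x60 (blk 24, set 0) → L1-HIT  vc=[8, 12, 26]
12: 0x20 (blk 8, set 0) → VC-HIT  vc=[24, 12, 26]
13: 0x39 (blk 14, set 2) → L1-HIT  vc=[24, 12, 26]

MISSES = 5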